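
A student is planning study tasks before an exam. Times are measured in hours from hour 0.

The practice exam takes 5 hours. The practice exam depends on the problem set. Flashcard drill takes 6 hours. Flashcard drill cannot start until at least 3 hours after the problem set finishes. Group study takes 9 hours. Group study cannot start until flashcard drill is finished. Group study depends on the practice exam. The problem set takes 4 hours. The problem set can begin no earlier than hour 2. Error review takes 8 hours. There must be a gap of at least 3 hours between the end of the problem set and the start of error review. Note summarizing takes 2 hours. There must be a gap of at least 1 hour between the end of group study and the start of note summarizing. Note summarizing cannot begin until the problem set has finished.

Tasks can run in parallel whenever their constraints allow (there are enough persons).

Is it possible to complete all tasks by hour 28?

Yes

The problem set cannot begin until its own release at hour 2. It runs from hour 2 to 2 + 4 = hour 6.
Error review waits on the problem set (finishes hour 6, plus 3-hour gap → hour 9), so it starts at hour 9 and finishes at 9 + 8 = hour 17.
After the problem set (finishes hour 6), the practice exam can start at hour 6 and finishes at hour 11.
After the problem set (finishes hour 6, plus 3-hour gap → hour 9), flashcard drill can start at hour 9 and finishes at hour 15.
For group study: flashcard drill (finishes hour 15); the practice exam (finishes hour 11). Taking the maximum gives a start of hour 15, and it finishes at 15 + 9 = hour 24.
Note summarizing has to wait for group study (finishes hour 24, plus 1-hour gap → hour 25); the problem set (finishes hour 6). The latest of these is hour 25, so note summarizing runs hour 25 to 25 + 2 = hour 27.
Every task is finished by hour 27, which is no later than the deadline of 28, so the schedule is feasible.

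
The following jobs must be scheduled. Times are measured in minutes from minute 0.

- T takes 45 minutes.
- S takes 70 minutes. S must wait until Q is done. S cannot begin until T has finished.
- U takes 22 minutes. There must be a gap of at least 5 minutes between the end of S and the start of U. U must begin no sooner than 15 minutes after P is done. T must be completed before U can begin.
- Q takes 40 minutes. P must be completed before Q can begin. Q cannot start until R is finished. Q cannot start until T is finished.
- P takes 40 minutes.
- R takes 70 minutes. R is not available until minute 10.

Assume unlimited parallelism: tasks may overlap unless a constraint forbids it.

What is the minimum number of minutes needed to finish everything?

T can start immediately at minute 0; it finishes at minute 45.
R cannot begin until its own release at minute 10. It runs from minute 10 to 10 + 70 = minute 80.
P has no prerequisites, so it starts at minute 0 and finishes at minute 40.
Q cannot start until P (finishes minute 40); R (finishes minute 80); T (finishes minute 45). The controlling bound is minute 80, so Q finishes at 80 + 40 = minute 120.
For S: Q (finishes minute 120); T (finishes minute 45). Taking the maximum gives a start of minute 120, and it finishes at 120 + 70 = minute 190.
U needs all of S (finishes minute 190, plus 5-minute gap → minute 195); P (finishes minute 40, plus 15-minute gap → minute 55); T (finishes minute 45). That puts its earliest start at minute 195; it finishes at 195 + 22 = minute 217.
All tasks are finished once the last one completes. Finish times: P at 40, Q at 120, R at 80, S at 190, T at 45, U at 217. The latest is minute 217.

217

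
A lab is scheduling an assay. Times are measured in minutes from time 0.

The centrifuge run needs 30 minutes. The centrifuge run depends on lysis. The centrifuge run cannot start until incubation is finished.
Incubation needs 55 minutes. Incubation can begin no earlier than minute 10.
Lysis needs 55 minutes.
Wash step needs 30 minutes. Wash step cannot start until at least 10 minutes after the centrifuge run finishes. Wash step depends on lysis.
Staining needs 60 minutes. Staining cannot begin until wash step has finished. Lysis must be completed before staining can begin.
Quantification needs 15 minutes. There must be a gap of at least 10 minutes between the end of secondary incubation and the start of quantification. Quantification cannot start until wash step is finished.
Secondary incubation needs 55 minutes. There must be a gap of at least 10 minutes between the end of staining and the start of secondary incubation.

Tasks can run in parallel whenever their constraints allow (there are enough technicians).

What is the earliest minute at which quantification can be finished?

After its own release at minute 10, incubation can start at minute 10 and finishes at minute 65.
Lysis has no prerequisites, so it starts at minute 0 and finishes at minute 55.
For the centrifuge run: lysis (finishes minute 55); incubation (finishes minute 65). Taking the maximum gives a start of minute 65, and it finishes at 65 + 30 = minute 95.
Wash step cannot start until the centrifuge run (finishes minute 95, plus 10-minute gap → minute 105); lysis (finishes minute 55). The controlling bound is minute 105, so wash step finishes at 105 + 30 = minute 135.
Staining has to wait for wash step (finishes minute 135); lysis (finishes minute 55). The latest of these is minute 135, so staining runs minute 135 to 135 + 60 = minute 195.
After staining (finishes minute 195, plus 10-minute gap → minute 205), secondary incubation can start at minute 205 and finishes at minute 260.
For quantification: secondary incubation (finishes minute 260, plus 10-minute gap → minute 270); wash step (finishes minute 135). Taking the maximum gives a start of minute 270, and it finishes at 270 + 15 = minute 285.

285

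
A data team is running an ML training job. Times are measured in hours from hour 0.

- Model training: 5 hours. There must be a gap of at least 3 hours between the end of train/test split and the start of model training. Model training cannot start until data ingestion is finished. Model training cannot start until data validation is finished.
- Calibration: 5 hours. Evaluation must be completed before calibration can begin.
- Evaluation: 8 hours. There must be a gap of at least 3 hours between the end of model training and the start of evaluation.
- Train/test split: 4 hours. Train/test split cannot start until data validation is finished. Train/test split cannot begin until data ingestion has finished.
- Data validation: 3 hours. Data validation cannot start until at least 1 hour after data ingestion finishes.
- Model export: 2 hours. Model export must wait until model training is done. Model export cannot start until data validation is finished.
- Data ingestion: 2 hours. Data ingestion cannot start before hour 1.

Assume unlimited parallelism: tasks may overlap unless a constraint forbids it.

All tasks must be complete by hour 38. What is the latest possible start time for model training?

17

Calibration must finish by hour 38; it takes 5 hours, so it must start by 38 − 5 = hour 33.
Evaluation feeds into calibration (must start by hour 33); so evaluation must finish by hour 33 and therefore start by hour 25.
Model export has no dependents, so it just needs to finish by hour 38. Starting by 38 − 2 = hour 36 achieves that.
For model training: evaluation (must start by hour 25, minus 3-hour gap → hour 22); model export (must start by hour 36). The most restrictive is hour 22; with a 5-hour duration, model training must start by hour 17.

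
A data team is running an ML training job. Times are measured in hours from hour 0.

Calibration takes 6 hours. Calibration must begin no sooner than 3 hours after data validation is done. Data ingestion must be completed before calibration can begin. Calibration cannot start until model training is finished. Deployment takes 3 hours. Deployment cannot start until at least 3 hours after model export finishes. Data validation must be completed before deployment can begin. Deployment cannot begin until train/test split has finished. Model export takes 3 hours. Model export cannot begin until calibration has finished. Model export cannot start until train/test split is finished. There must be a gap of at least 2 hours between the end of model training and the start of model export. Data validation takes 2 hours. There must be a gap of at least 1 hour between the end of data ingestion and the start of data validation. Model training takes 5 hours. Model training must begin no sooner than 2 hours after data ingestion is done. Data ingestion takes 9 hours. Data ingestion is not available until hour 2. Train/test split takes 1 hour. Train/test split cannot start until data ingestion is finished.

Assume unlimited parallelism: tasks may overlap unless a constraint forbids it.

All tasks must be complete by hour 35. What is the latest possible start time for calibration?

20

To finish by hour 35, deployment (duration 3) must start no later than hour 32.
Since deployment (must start by hour 32, minus 3-hour gap → hour 29) depends on it, model export must finish by hour 29. Backing off its 3-hour duration gives a latest start of hour 26.
Calibration must finish before model export (must start by hour 26). With a 6-hour duration, calibration must start by 26 − 6 = hour 20.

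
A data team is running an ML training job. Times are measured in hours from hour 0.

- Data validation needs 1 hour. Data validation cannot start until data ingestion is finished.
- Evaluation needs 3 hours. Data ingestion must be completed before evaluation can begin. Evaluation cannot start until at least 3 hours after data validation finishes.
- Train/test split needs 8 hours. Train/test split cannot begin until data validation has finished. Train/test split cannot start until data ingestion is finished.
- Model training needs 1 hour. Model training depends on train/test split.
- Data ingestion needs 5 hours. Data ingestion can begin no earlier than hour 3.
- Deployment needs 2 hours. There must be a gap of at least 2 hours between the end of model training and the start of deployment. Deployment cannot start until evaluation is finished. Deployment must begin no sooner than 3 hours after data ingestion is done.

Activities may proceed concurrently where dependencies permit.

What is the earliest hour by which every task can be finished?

Data ingestion cannot begin until its own release at hour 3. It runs from hour 3 to 3 + 5 = hour 8.
Data validation waits on data ingestion (finishes hour 8), so it starts at hour 8 and finishes at 8 + 1 = hour 9.
Evaluation cannot start until data ingestion (finishes hour 8); data validation (finishes hour 9, plus 3-hour gap → hour 12). The controlling bound is hour 12, so evaluation finishes at 12 + 3 = hour 15.
For train/test split: data validation (finishes hour 9); data ingestion (finishes hour 8). Taking the maximum gives a start of hour 9, and it finishes at 9 + 8 = hour 17.
Model training waits on train/test split (finishes hour 17), so it starts at hour 17 and finishes at 17 + 1 = hour 18.
Deployment cannot start until model training (finishes hour 18, plus 2-hour gap → hour 20); evaluation (finishes hour 15); data ingestion (finishes hour 8, plus 3-hour gap → hour 11). The controlling bound is hour 20, so deployment finishes at 20 + 2 = hour 22.
All tasks are finished once the last one completes. Finish times: Data ingestion at 8, Data validation at 9, Train/test split at 17, Model training at 18, Evaluation at 15, Deployment at 22. The latest is hour 22.

22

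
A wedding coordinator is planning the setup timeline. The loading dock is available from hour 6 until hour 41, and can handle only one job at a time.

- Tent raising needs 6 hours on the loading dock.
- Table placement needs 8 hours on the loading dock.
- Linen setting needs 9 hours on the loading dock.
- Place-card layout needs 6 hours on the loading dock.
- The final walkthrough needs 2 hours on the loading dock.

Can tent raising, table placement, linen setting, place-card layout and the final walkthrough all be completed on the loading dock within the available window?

Yes

The loading dock window is 41 − 6 = 35 hours.
Running back to back, the jobs need 6 + 8 + 9 + 6 + 2 = 31 hours on the loading dock.
Since 31 ≤ 35, they fit within the window.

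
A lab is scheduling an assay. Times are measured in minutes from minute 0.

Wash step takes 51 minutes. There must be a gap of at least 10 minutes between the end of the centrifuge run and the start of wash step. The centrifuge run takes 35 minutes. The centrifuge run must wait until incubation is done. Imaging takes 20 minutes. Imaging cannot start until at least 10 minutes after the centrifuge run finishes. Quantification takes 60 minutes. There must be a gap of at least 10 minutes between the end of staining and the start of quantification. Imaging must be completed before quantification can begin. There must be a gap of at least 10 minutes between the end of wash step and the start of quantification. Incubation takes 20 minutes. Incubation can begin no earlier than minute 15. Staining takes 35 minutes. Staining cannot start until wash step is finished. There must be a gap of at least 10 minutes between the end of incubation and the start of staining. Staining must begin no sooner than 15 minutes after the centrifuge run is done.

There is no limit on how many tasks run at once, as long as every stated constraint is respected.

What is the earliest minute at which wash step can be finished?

Incubation cannot begin until its own release at minute 15. It runs from minute 15 to 15 + 20 = minute 35.
After incubation (finishes minute 35), the centrifuge run can start at minute 35 and finishes at minute 70.
After the centrifuge run (finishes minute 70, plus 10-minute gap → minute 80), wash step can start at minute 80 and finishes at minute 131.

131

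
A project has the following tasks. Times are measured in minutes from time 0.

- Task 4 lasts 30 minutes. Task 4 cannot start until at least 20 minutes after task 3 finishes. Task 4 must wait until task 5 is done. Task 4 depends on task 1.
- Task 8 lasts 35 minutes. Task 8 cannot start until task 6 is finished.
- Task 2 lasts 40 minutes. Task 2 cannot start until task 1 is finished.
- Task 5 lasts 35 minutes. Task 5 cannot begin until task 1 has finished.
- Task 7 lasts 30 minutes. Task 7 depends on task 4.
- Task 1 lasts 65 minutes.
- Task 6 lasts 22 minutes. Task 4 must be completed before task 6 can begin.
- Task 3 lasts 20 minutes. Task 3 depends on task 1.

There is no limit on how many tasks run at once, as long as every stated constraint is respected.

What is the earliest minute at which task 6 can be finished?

Task 1 can start immediately at minute 0; it finishes at minute 65.
Task 5 cannot begin until task 1 (finishes minute 65). It runs from minute 65 to 65 + 35 = minute 100.
Task 3 cannot begin until task 1 (finishes minute 65). It runs from minute 65 to 65 + 20 = minute 85.
Task 4 cannot start until task 3 (finishes minute 85, plus 20-minute gap → minute 105); task 5 (finishes minute 100); task 1 (finishes minute 65). The controlling bound is minute 105, so task 4 finishes at 105 + 30 = minute 135.
After task 4 (finishes minute 135), task 6 can start at minute 135 and finishes at minute 157.

157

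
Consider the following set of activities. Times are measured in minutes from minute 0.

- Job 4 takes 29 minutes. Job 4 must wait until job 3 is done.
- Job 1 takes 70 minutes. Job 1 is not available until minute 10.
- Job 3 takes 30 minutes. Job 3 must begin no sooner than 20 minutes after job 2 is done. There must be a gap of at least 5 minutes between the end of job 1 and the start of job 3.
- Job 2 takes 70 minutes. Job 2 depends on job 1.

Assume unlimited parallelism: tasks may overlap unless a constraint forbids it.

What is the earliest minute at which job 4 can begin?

Job 1 cannot begin until its own release at minute 10. It runs from minute 10 to 10 + 70 = minute 80.
After job 1 (finishes minute 80), job 2 can start at minute 80 and finishes at minute 150.
For job 3: job 2 (finishes minute 150, plus 20-minute gap → minute 170); job 1 (finishes minute 80, plus 5-minute gap → minute 85). Taking the maximum gives a start of minute 170, and it finishes at 170 + 30 = minute 200.
Job 4 waits on job 3 (finishes minute 200), so the earliest it can start is minute 200.

200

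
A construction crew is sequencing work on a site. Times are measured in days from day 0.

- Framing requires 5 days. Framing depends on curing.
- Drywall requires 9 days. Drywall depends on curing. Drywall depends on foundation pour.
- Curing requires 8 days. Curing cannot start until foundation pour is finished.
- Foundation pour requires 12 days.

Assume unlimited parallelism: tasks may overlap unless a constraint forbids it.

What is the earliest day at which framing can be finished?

Foundation pour can start immediately at day 0; it finishes at day 12.
Curing waits on foundation pour (finishes day 12), so it starts at day 12 and finishes at 12 + 8 = day 20.
Framing cannot begin until curing (finishes day 20). It runs from day 20 to 20 + 5 = day 25.

25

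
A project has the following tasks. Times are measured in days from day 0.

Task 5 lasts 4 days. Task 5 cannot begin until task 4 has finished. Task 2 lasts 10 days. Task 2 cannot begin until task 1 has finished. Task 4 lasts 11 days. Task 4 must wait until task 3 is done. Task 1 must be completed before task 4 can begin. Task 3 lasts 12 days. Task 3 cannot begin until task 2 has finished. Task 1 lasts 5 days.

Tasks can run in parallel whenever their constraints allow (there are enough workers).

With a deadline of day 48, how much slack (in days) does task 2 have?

6

Task 1 has no prerequisites, so it starts at day 0 and finishes at day 5.
Task 2 cannot begin until task 1 (finishes day 5). It runs from day 5 to 5 + 10 = day 15.

Working backward from the deadline:
Task 5 has no dependents, so it just needs to finish by day 48. Starting by 48 − 4 = day 44 achieves that.
Task 4 must finish before task 5 (must start by day 44). With an 11-day duration, task 4 must start by 44 − 11 = day 33.
Since task 4 (must start by day 33) depends on it, task 3 must finish by day 33. Backing off its 12-day duration gives a latest start of day 21.
Since task 3 (must start by day 21) depends on it, task 2 must finish by day 21. Backing off its 10-day duration gives a latest start of day 11.
So task 2 can start as early as day 5 and as late as day 11, giving 11 − 5 = 6 days of slack.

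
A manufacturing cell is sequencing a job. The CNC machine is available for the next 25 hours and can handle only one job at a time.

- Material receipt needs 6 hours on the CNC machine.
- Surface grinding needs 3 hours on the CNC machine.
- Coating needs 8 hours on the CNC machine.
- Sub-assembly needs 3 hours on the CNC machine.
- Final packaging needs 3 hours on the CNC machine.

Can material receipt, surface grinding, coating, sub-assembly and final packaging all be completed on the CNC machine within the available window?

Running back to back, the jobs need 6 + 3 + 8 + 3 + 3 = 23 hours on the CNC machine.
Since 23 ≤ 25, they fit within the window.

Yes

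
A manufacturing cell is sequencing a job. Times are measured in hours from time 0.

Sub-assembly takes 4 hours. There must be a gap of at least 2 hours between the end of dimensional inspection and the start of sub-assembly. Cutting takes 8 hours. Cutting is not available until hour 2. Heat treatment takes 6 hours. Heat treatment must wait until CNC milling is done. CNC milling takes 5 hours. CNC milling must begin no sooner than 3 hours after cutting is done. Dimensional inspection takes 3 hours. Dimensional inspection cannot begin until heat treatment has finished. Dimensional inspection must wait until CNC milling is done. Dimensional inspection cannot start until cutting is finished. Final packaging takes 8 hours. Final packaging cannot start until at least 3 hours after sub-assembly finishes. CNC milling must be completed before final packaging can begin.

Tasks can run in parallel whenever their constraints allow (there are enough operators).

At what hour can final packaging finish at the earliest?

44

Cutting waits on its own release at hour 2, so it starts at hour 2 and finishes at 2 + 8 = hour 10.
After cutting (finishes hour 10, plus 3-hour gap → hour 13), CNC milling can start at hour 13 and finishes at hour 18.
After CNC milling (finishes hour 18), heat treatment can start at hour 18 and finishes at hour 24.
For dimensional inspection: heat treatment (finishes hour 24); CNC milling (finishes hour 18); cutting (finishes hour 10). Taking the maximum gives a start of hour 24, and it finishes at 24 + 3 = hour 27.
Sub-assembly cannot begin until dimensional inspection (finishes hour 27, plus 2-hour gap → hour 29). It runs from hour 29 to 29 + 4 = hour 33.
Final packaging needs all of sub-assembly (finishes hour 33, plus 3-hour gap → hour 36); CNC milling (finishes hour 18). That puts its earliest start at hour 36; it finishes at 36 + 8 = hour 44.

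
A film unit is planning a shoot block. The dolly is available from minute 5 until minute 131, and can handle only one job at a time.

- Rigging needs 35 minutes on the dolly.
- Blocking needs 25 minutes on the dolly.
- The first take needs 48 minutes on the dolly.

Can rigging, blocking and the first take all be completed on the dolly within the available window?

The dolly window is 131 − 5 = 126 minutes.
Running back to back, the jobs need 35 + 25 + 48 = 108 minutes on the dolly.
Since 108 ≤ 126, they fit within the window.

Yes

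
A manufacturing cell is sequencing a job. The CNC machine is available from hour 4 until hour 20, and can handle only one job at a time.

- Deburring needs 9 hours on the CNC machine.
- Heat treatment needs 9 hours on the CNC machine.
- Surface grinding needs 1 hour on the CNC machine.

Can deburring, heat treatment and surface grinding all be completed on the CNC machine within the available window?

No

The CNC machine window is 20 − 4 = 16 hours.
Running back to back, the jobs need 9 + 9 + 1 = 19 hours on the CNC machine.
Since 19 > 16, they cannot all fit.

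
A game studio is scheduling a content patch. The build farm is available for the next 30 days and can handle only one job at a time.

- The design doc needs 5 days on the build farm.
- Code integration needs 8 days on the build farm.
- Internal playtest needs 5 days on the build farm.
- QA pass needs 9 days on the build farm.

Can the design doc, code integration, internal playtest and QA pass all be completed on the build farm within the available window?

Running back to back, the jobs need 5 + 8 + 5 + 9 = 27 days on the build farm.
Since 27 ≤ 30, they fit within the window.

Yes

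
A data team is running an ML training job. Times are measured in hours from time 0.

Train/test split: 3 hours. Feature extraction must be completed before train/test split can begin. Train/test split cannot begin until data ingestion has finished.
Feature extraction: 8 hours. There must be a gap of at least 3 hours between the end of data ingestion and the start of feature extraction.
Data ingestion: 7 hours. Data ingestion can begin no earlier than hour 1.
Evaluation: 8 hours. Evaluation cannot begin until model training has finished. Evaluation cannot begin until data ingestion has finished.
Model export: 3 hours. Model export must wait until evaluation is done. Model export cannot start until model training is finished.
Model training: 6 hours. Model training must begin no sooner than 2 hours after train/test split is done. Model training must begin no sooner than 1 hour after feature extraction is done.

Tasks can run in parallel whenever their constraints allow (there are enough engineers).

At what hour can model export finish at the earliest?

41

Data ingestion cannot begin until its own release at hour 1. It runs from hour 1 to 1 + 7 = hour 8.
Feature extraction cannot begin until data ingestion (finishes hour 8, plus 3-hour gap → hour 11). It runs from hour 11 to 11 + 8 = hour 19.
Train/test split needs all of feature extraction (finishes hour 19); data ingestion (finishes hour 8). That puts its earliest start at hour 19; it finishes at 19 + 3 = hour 22.
Model training cannot start until train/test split (finishes hour 22, plus 2-hour gap → hour 24); feature extraction (finishes hour 19, plus 1-hour gap → hour 20). The controlling bound is hour 24, so model training finishes at 24 + 6 = hour 30.
Evaluation has to wait for model training (finishes hour 30); data ingestion (finishes hour 8). The latest of these is hour 30, so evaluation runs hour 30 to 30 + 8 = hour 38.
For model export: evaluation (finishes hour 38); model training (finishes hour 30). Taking the maximum gives a start of hour 38, and it finishes at 38 + 3 = hour 41.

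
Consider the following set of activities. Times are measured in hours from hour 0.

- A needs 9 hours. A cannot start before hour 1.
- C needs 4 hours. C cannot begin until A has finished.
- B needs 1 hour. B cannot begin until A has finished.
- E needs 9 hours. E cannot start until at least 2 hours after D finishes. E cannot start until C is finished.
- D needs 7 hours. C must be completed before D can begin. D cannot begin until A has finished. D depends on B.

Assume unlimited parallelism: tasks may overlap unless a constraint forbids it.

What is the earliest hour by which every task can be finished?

32

A cannot begin until its own release at hour 1. It runs from hour 1 to 1 + 9 = hour 10.
After A (finishes hour 10), C can start at hour 10 and finishes at hour 14.
After A (finishes hour 10), B can start at hour 10 and finishes at hour 11.
D cannot start until C (finishes hour 14); A (finishes hour 10); B (finishes hour 11). The controlling bound is hour 14, so D finishes at 14 + 7 = hour 21.
For E: D (finishes hour 21, plus 2-hour gap → hour 23); C (finishes hour 14). Taking the maximum gives a start of hour 23, and it finishes at 23 + 9 = hour 32.
All tasks are finished once the last one completes. Finish times: A at 10, B at 11, C at 14, D at 21, E at 32. The latest is hour 32.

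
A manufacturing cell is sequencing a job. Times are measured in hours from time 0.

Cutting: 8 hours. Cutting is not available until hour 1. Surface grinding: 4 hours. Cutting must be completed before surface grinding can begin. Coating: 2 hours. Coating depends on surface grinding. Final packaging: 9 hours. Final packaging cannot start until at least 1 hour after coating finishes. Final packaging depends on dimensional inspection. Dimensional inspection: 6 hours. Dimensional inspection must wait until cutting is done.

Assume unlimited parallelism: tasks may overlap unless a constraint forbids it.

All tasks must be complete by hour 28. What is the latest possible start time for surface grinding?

Final packaging has no dependents, so it just needs to finish by hour 28. Starting by 28 − 9 = hour 19 achieves that.
Coating feeds into final packaging (must start by hour 19, minus 1-hour gap → hour 18); so coating must finish by hour 18 and therefore start by hour 16.
Surface grinding has to be done before coating (must start by hour 16). That means finishing by hour 16, i.e. starting by 16 − 4 = hour 12.

12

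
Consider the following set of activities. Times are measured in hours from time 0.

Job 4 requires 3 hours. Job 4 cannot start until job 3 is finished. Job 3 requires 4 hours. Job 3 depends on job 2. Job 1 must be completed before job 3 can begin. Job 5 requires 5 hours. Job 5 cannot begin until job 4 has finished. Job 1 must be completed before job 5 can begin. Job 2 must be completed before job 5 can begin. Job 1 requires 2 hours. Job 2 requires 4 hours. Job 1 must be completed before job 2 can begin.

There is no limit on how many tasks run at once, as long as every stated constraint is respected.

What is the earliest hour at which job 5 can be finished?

Nothing blocks job 1, so it runs from hour 0 to hour 2.
Job 2 waits on job 1 (finishes hour 2), so it starts at hour 2 and finishes at 2 + 4 = hour 6.
Job 3 needs all of job 2 (finishes hour 6); job 1 (finishes hour 2). That puts its earliest start at hour 6; it finishes at 6 + 4 = hour 10.
After job 3 (finishes hour 10), job 4 can start at hour 10 and finishes at hour 13.
Job 5 cannot start until job 4 (finishes hour 13); job 1 (finishes hour 2); job 2 (finishes hour 6). The controlling bound is hour 13, so job 5 finishes at 13 + 5 = hour 18.

18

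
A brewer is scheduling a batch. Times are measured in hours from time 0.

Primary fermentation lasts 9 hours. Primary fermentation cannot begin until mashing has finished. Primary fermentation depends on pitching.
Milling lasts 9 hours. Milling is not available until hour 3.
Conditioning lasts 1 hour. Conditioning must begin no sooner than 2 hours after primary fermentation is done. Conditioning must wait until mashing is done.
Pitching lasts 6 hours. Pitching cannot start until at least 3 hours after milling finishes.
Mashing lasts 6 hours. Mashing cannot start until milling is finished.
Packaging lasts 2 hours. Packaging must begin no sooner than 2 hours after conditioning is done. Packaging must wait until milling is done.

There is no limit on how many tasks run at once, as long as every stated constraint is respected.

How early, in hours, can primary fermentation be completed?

Milling waits on its own release at hour 3, so it starts at hour 3 and finishes at 3 + 9 = hour 12.
Pitching waits on milling (finishes hour 12, plus 3-hour gap → hour 15), so it starts at hour 15 and finishes at 15 + 6 = hour 21.
After milling (finishes hour 12), mashing can start at hour 12 and finishes at hour 18.
Primary fermentation needs all of mashing (finishes hour 18); pitching (finishes hour 21). That puts its earliest start at hour 21; it finishes at 21 + 9 = hour 30.

30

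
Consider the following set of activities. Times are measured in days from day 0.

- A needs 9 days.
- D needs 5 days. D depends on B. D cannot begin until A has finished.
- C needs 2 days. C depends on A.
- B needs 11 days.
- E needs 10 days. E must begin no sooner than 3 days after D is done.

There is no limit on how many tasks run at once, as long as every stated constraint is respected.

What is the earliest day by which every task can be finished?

29

B has no prerequisites, so it starts at day 0 and finishes at day 11.
A can start immediately at day 0; it finishes at day 9.
D needs all of B (finishes day 11); A (finishes day 9). That puts its earliest start at day 11; it finishes at 11 + 5 = day 16.
E cannot begin until D (finishes day 16, plus 3-day gap → day 19). It runs from day 19 to 19 + 10 = day 29.
C waits on A (finishes day 9), so it starts at day 9 and finishes at 9 + 2 = day 11.
All tasks are finished once the last one completes. Finish times: A at 9, B at 11, C at 11, D at 16, E at 29. The latest is day 29.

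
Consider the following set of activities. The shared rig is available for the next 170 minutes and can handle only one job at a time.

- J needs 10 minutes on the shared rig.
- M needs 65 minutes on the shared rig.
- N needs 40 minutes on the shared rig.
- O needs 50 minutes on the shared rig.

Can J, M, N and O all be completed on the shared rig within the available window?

Yes

Running back to back, the jobs need 10 + 65 + 40 + 50 = 165 minutes on the shared rig.
Since 165 ≤ 170, they fit within the window.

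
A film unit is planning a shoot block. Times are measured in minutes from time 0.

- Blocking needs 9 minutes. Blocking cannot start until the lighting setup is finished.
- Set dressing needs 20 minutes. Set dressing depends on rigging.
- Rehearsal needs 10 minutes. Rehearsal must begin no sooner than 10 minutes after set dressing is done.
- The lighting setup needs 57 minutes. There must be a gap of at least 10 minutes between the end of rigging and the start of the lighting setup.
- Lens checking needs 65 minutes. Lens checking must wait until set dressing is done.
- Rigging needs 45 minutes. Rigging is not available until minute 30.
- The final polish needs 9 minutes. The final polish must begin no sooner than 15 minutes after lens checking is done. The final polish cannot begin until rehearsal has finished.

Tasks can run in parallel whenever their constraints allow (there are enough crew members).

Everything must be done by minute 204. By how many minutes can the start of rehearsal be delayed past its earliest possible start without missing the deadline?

80

Rigging waits on its own release at minute 30, so it starts at minute 30 and finishes at 30 + 45 = minute 75.
Set dressing waits on rigging (finishes minute 75), so it starts at minute 75 and finishes at 75 + 20 = minute 95.
Rehearsal cannot begin until set dressing (finishes minute 95, plus 10-minute gap → minute 105). It runs from minute 105 to 105 + 10 = minute 115.

Working backward from the deadline:
The final polish must finish by minute 204; it takes 9 minutes, so it must start by 204 − 9 = minute 195.
Rehearsal feeds into the final polish (must start by minute 195); so rehearsal must finish by minute 195 and therefore start by minute 185.
So rehearsal can start as early as minute 105 and as late as minute 185, giving 185 − 105 = 80 minutes of slack.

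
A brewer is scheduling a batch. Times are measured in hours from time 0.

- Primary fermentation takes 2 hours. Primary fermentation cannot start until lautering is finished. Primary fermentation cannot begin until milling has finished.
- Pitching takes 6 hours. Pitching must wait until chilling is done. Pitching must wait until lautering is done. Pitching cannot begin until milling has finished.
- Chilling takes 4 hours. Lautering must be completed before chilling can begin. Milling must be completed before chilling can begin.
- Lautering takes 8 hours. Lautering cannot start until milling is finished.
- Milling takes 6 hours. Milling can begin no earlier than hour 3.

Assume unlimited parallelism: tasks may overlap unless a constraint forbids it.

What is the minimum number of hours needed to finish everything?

After its own release at hour 3, milling can start at hour 3 and finishes at hour 9.
Lautering cannot begin until milling (finishes hour 9). It runs from hour 9 to 9 + 8 = hour 17.
Primary fermentation cannot start until lautering (finishes hour 17); milling (finishes hour 9). The controlling bound is hour 17, so primary fermentation finishes at 17 + 2 = hour 19.
For chilling: lautering (finishes hour 17); milling (finishes hour 9). Taking the maximum gives a start of hour 17, and it finishes at 17 + 4 = hour 21.
Pitching needs all of chilling (finishes hour 21); lautering (finishes hour 17); milling (finishes hour 9). That puts its earliest start at hour 21; it finishes at 21 + 6 = hour 27.
All tasks are finished once the last one completes. Finish times: Milling at 9, Lautering at 17, Chilling at 21, Pitching at 27, Primary fermentation at 19. The latest is hour 27.

27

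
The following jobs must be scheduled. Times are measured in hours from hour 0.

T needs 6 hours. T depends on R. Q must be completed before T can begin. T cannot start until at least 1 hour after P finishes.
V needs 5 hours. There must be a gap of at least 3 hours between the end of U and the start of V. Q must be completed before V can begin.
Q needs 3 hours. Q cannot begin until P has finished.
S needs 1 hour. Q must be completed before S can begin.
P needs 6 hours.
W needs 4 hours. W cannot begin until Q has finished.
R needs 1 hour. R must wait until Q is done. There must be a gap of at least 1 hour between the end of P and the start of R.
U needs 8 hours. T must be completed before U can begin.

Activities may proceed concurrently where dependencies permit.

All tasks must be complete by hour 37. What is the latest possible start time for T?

15

V has no dependents, so it just needs to finish by hour 37. Starting by 37 − 5 = hour 32 achieves that.
Since V (must start by hour 32, minus 3-hour gap → hour 29) depends on it, U must finish by hour 29. Backing off its 8-hour duration gives a latest start of hour 21.
T must finish before U (must start by hour 21). With a 6-hour duration, T must start by 21 − 6 = hour 15.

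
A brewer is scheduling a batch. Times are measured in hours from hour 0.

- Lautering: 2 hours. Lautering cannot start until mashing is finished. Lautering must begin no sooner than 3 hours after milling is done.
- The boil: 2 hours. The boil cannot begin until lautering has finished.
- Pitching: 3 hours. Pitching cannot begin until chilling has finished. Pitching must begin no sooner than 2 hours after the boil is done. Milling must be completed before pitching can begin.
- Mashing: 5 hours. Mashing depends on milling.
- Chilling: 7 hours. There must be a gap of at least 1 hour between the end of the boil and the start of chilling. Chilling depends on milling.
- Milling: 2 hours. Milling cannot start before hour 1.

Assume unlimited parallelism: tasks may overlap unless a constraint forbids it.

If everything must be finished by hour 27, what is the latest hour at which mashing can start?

7

Pitching must finish by hour 27; it takes 3 hours, so it must start by 27 − 3 = hour 24.
Chilling has to be done before pitching (must start by hour 24). That means finishing by hour 24, i.e. starting by 24 − 7 = hour 17.
For the boil: chilling (must start by hour 17, minus 1-hour gap → hour 16); pitching (must start by hour 24, minus 2-hour gap → hour 22). The most restrictive is hour 16; with a 2-hour duration, the boil must start by hour 14.
Since the boil (must start by hour 14) depends on it, lautering must finish by hour 14. Backing off its 2-hour duration gives a latest start of hour 12.
Since lautering (must start by hour 12) depends on it, mashing must finish by hour 12. Backing off its 5-hour duration gives a latest start of hour 7.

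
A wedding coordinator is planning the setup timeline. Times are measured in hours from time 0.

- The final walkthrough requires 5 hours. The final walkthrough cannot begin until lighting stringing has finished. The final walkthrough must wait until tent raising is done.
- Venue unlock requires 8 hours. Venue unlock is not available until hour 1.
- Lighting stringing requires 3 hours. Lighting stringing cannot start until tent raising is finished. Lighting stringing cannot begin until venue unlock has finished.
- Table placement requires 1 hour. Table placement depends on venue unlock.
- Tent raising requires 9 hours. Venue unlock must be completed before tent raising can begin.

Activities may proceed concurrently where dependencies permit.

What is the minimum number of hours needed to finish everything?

26

Venue unlock cannot begin until its own release at hour 1. It runs from hour 1 to 1 + 8 = hour 9.
Table placement cannot begin until venue unlock (finishes hour 9). It runs from hour 9 to 9 + 1 = hour 10.
Tent raising cannot begin until venue unlock (finishes hour 9). It runs from hour 9 to 9 + 9 = hour 18.
Lighting stringing has to wait for tent raising (finishes hour 18); venue unlock (finishes hour 9). The latest of these is hour 18, so lighting stringing runs hour 18 to 18 + 3 = hour 21.
The final walkthrough has to wait for lighting stringing (finishes hour 21); tent raising (finishes hour 18). The latest of these is hour 21, so the final walkthrough runs hour 21 to 21 + 5 = hour 26.
All tasks are finished once the last one completes. Finish times: Venue unlock at 9, Tent raising at 18, Table placement at 10, Lighting stringing at 21, The final walkthrough at 26. The latest is hour 26.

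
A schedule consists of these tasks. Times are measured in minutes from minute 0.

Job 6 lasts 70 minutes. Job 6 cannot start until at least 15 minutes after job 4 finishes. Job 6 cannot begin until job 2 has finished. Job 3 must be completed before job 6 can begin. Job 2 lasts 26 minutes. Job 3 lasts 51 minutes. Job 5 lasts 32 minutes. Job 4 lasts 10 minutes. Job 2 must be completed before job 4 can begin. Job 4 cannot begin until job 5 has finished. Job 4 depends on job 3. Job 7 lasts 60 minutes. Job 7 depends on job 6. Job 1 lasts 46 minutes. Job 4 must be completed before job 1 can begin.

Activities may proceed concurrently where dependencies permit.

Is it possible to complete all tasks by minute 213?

Yes

Job 5 has no prerequisites, so it starts at minute 0 and finishes at minute 32.
Nothing blocks job 3, so it runs from minute 0 to minute 51.
Nothing blocks job 2, so it runs from minute 0 to minute 26.
Job 4 needs all of job 2 (finishes minute 26); job 5 (finishes minute 32); job 3 (finishes minute 51). That puts its earliest start at minute 51; it finishes at 51 + 10 = minute 61.
For job 6: job 4 (finishes minute 61, plus 15-minute gap → minute 76); job 2 (finishes minute 26); job 3 (finishes minute 51). Taking the maximum gives a start of minute 76, and it finishes at 76 + 70 = minute 146.
Job 7 cannot begin until job 6 (finishes minute 146). It runs from minute 146 to 146 + 60 = minute 206.
Job 1 waits on job 4 (finishes minute 61), so it starts at minute 61 and finishes at 61 + 46 = minute 107.
Every task is finished by minute 206, which is no later than the deadline of 213, so the schedule is feasible.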